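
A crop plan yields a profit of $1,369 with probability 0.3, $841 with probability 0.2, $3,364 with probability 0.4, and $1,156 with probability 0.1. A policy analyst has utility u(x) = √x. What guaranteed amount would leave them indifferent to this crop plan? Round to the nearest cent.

$1,892.25

E[u] = 0.3·√1369 + 0.2·√841 + 0.4·√3364 + 0.1·√1156 = 0.3·37 + 0.2·29 + 0.4·58 + 0.1·34 = 43.5
CE = (43.5)² = 1892.25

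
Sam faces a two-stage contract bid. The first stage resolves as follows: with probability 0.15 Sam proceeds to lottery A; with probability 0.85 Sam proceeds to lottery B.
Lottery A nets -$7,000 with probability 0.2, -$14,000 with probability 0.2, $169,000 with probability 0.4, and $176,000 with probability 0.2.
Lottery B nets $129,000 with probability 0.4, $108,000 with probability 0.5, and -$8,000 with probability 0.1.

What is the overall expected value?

EV(A) = 0.2 × (-7000) + 0.2 × (-14000) + 0.4 × 169000 + 0.2 × 176000 = -1400 − 2800 + 67600 + 35200 = 98600
EV(B) = 0.4 × 129000 + 0.5 × 108000 + 0.1 × (-8000) = 51600 + 54000 − 800 = 104800
Overall = 0.15 × 98600 + 0.85 × 104800 = 14790 + 89080 = 103870

$103,870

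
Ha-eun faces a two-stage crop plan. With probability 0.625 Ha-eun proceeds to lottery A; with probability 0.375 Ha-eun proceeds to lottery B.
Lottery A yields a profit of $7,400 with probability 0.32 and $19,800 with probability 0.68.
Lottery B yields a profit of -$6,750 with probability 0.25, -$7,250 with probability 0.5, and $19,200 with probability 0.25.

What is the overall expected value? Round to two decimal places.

$9,702.81

EV(A) = 0.32 × 7400 + 0.68 × 19800 = 2368 + 13464 = 15832
EV(B) = 0.25 × (-6750) + 0.5 × (-7250) + 0.25 × 19200 = -1687.5 − 3625 + 4800 = -512.5
Overall = 0.625 × 15832 + 0.375 × (-512.5) = 9895 − 192.1875 = 9702.8125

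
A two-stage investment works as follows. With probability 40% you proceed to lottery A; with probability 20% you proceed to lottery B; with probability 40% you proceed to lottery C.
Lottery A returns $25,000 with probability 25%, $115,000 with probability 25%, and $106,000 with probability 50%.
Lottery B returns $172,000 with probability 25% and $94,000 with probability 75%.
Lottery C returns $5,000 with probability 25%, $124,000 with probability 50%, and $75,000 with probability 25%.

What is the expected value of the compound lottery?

$90,700

EV(A) = 0.25 × 25000 + 0.25 × 115000 + 0.5 × 106000 = 6250 + 28750 + 53000 = 88000
EV(B) = 0.25 × 172000 + 0.75 × 94000 = 43000 + 70500 = 113500
EV(C) = 0.25 × 5000 + 0.5 × 124000 + 0.25 × 75000 = 1250 + 62000 + 18750 = 82000
Overall = 0.4 × 88000 + 0.2 × 113500 + 0.4 × 82000 = 35200 + 22700 + 32800 = 90700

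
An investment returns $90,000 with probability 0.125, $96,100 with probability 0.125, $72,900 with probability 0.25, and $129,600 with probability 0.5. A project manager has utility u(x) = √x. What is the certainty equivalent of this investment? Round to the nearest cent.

$104,814.06

E[u] = 0.125·√90000 + 0.125·√96100 + 0.25·√72900 + 0.5·√129600 = 0.125·300 + 0.125·310 + 0.25·270 + 0.5·360 = 323.75
CE = (323.75)² = 104814.0625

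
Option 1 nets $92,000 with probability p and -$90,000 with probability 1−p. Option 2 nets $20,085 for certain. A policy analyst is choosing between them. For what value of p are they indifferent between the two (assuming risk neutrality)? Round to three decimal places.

p = 0.605

p·92000 + (1−p)·(-90000) = 20085
182000p − 90000 = 20085
p = (20085 + 90000) / 182000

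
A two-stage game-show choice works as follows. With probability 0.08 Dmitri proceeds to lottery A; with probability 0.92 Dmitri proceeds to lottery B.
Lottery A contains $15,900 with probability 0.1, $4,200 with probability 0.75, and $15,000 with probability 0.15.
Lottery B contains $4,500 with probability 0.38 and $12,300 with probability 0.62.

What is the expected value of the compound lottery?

EV(A) = 0.1 × 15900 + 0.75 × 4200 + 0.15 × 15000 = 1590 + 3150 + 2250 = 6990
EV(B) = 0.38 × 4500 + 0.62 × 12300 = 1710 + 7626 = 9336
Overall = 0.08 × 6990 + 0.92 × 9336 = 559.2 + 8589.12 = 9148.32

$9,148.32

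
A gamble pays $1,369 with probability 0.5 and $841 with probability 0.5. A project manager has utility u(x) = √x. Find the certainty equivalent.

$1,089

E[u] = 0.5·√1369 + 0.5·√841 = 0.5·37 + 0.5·29 = 33
CE = (33)² = 1089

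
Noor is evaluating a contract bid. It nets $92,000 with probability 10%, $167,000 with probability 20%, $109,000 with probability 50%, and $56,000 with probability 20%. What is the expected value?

$108,300

EV = 0.1 × 92000 + 0.2 × 167000 + 0.5 × 109000 + 0.2 × 56000 = 9200 + 33400 + 54500 + 11200 = 108300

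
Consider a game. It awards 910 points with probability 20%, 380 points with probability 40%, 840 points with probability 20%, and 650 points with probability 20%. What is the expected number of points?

EV = 0.2 × 910 + 0.4 × 380 + 0.2 × 840 + 0.2 × 650 = 182 + 152 + 168 + 130 = 632

632 points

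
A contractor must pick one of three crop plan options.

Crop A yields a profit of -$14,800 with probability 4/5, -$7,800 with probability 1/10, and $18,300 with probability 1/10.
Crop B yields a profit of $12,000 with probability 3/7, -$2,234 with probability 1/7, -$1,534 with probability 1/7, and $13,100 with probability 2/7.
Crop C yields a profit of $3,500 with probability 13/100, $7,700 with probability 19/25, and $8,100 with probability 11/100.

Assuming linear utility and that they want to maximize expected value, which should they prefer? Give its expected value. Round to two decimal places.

Crop A = 4/5 × (-14800) + 1/10 × (-7800) + 1/10 × 18300 = -11840 − 780 + 1830 = -10790
Crop B = 3/7 × 12000 + 1/7 × (-2234) + 1/7 × (-1534) + 2/7 × 13100 = 5142.8571 − 319.1429 − 219.1429 + 3742.8571 = 8347.4286
Crop C = 13/100 × 3500 + 19/25 × 7700 + 11/100 × 8100 = 455 + 5852 + 891 = 7198

Crop B ($8,347.43)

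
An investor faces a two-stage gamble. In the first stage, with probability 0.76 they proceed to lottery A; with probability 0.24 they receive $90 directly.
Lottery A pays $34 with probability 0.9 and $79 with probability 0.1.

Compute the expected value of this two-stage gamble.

EV(A) = 0.9 × 34 + 0.1 × 79 = 30.6 + 7.9 = 38.5
Branch B: 90 (certain)
Overall = 0.76 × 38.5 + 0.24 × 90 = 29.26 + 21.6 = 50.86

$50.86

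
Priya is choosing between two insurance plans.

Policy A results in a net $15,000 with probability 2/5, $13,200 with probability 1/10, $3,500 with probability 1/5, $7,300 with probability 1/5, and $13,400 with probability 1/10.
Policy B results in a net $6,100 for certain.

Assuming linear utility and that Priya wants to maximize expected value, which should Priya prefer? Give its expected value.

Policy A = 2/5 × 15000 + 1/10 × 13200 + 1/5 × 3500 + 1/5 × 7300 + 1/10 × 13400 = 6000 + 1320 + 700 + 1460 + 1340 = 10820
Policy B: 6100 (certain)

Policy A ($10,820)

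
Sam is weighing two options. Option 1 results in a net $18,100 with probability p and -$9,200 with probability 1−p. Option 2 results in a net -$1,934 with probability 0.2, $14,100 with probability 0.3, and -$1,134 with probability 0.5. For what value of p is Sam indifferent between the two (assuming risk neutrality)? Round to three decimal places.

EV(Option 2) = 0.2 × (-1934) + 0.3 × 14100 + 0.5 × (-1134) = -386.8 + 4230 − 567 = 3276.2
p·18100 + (1−p)·(-9200) = 3276.2
27300p − 9200 = 3276.2
p = (3276.2 + 9200) / 27300

p = 0.457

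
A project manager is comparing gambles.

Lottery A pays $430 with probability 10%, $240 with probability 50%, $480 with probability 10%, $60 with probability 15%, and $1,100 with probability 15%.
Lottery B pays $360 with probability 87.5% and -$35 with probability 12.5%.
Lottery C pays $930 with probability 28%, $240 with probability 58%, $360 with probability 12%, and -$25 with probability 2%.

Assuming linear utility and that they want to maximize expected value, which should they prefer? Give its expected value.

Lottery A = 0.1 × 430 + 0.5 × 240 + 0.1 × 480 + 0.15 × 60 + 0.15 × 1100 = 43 + 120 + 48 + 9 + 165 = 385
Lottery B = 0.875 × 360 + 0.125 × (-35) = 315 − 4.375 = 310.625
Lottery C = 0.28 × 930 + 0.58 × 240 + 0.12 × 360 + 0.02 × (-25) = 260.4 + 139.2 + 43.2 − 0.5 = 442.3

Lottery C ($442.30)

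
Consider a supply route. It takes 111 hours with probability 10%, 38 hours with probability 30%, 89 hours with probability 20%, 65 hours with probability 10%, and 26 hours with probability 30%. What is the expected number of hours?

54.6 hours

EV = 0.1 × 111 + 0.3 × 38 + 0.2 × 89 + 0.1 × 65 + 0.3 × 26 = 11.1 + 11.4 + 17.8 + 6.5 + 7.8 = 54.6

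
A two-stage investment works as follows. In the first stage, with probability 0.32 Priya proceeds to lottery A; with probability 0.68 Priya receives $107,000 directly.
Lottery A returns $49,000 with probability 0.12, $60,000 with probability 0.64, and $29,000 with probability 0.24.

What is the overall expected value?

$89,156.80

EV(A) = 0.12 × 49000 + 0.64 × 60000 + 0.24 × 29000 = 5880 + 38400 + 6960 = 51240
Branch B: 107000 (certain)
Overall = 0.32 × 51240 + 0.68 × 107000 = 16396.8 + 72760 = 89156.8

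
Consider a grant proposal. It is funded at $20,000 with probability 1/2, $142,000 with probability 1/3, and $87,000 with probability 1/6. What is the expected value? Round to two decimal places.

$71,833.33

EV = 1/2 × 20000 + 1/3 × 142000 + 1/6 × 87000 = 10000 + 47333.3333 + 14500 = 71833.3333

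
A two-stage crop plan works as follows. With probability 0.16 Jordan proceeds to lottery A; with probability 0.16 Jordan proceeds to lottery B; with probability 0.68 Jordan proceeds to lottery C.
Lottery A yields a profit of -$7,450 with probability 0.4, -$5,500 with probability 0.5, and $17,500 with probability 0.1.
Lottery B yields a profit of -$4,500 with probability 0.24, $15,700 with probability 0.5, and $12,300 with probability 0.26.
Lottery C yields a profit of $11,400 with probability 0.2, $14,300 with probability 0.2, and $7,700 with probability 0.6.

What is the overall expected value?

EV(A) = 0.4 × (-7450) + 0.5 × (-5500) + 0.1 × 17500 = -2980 − 2750 + 1750 = -3980
EV(B) = 0.24 × (-4500) + 0.5 × 15700 + 0.26 × 12300 = -1080 + 7850 + 3198 = 9968
EV(C) = 0.2 × 11400 + 0.2 × 14300 + 0.6 × 7700 = 2280 + 2860 + 4620 = 9760
Overall = 0.16 × (-3980) + 0.16 × 9968 + 0.68 × 9760 = -636.8 + 1594.88 + 6636.8 = 7594.88

$7,594.88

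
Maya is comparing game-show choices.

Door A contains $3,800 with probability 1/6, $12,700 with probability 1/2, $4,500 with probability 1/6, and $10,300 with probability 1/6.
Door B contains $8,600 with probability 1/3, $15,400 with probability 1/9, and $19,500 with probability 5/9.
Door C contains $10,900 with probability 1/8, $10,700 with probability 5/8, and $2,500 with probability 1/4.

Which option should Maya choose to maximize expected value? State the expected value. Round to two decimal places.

Door B ($15,411.11)

Door A = 1/6 × 3800 + 1/2 × 12700 + 1/6 × 4500 + 1/6 × 10300 = 633.3333 + 6350 + 750 + 1716.6667 = 9450
Door B = 1/3 × 8600 + 1/9 × 15400 + 5/9 × 19500 = 2866.6667 + 1711.1111 + 10833.3333 = 15411.1111
Door C = 1/8 × 10900 + 5/8 × 10700 + 1/4 × 2500 = 1362.5 + 6687.5 + 625 = 8675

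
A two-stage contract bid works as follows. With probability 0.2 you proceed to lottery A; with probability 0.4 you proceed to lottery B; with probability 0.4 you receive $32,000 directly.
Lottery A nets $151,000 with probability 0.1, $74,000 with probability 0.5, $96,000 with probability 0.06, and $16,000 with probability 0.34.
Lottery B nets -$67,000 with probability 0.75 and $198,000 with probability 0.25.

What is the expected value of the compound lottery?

EV(A) = 0.1 × 151000 + 0.5 × 74000 + 0.06 × 96000 + 0.34 × 16000 = 15100 + 37000 + 5760 + 5440 = 63300
EV(B) = 0.75 × (-67000) + 0.25 × 198000 = -50250 + 49500 = -750
Branch C: 32000 (certain)
Overall = 0.2 × 63300 + 0.4 × (-750) + 0.4 × 32000 = 12660 − 300 + 12800 = 25160

$25,160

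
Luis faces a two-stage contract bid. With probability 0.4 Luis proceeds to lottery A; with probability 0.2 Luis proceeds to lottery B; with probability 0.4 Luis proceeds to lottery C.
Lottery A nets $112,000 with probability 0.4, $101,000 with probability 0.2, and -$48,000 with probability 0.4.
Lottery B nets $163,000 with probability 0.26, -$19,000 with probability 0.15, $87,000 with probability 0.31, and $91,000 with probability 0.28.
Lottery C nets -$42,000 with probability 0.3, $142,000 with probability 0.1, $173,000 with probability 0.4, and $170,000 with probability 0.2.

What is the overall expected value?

EV(A) = 0.4 × 112000 + 0.2 × 101000 + 0.4 × (-48000) = 44800 + 20200 − 19200 = 45800
EV(B) = 0.26 × 163000 + 0.15 × (-19000) + 0.31 × 87000 + 0.28 × 91000 = 42380 − 2850 + 26970 + 25480 = 91980
EV(C) = 0.3 × (-42000) + 0.1 × 142000 + 0.4 × 173000 + 0.2 × 170000 = -12600 + 14200 + 69200 + 34000 = 104800
Overall = 0.4 × 45800 + 0.2 × 91980 + 0.4 × 104800 = 18320 + 18396 + 41920 = 78636

$78,636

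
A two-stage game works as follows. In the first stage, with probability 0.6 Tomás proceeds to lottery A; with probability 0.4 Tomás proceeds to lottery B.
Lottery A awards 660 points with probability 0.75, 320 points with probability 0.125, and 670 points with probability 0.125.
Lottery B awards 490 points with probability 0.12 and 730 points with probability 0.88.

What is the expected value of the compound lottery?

EV(A) = 0.75 × 660 + 0.125 × 320 + 0.125 × 670 = 495 + 40 + 83.75 = 618.75
EV(B) = 0.12 × 490 + 0.88 × 730 = 58.8 + 642.4 = 701.2
Overall = 0.6 × 618.75 + 0.4 × 701.2 = 371.25 + 280.48 = 651.73

651.73 points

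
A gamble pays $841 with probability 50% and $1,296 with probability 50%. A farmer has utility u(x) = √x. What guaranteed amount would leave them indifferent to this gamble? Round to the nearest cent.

E[u] = 0.5·√841 + 0.5·√1296 = 0.5·29 + 0.5·36 = 32.5
CE = (32.5)² = 1056.25

$1,056.25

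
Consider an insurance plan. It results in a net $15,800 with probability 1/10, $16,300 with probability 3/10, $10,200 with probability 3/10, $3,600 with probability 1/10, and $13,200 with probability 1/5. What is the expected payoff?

EV = 1/10 × 15800 + 3/10 × 16300 + 3/10 × 10200 + 1/10 × 3600 + 1/5 × 13200 = 1580 + 4890 + 3060 + 360 + 2640 = 12530

$12,530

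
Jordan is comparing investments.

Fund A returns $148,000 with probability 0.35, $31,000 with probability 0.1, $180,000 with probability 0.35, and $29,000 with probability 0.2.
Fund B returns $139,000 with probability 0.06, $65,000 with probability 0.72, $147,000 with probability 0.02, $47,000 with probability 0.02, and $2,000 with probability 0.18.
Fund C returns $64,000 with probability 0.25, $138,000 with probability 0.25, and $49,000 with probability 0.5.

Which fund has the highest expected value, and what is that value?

Fund A ($123,700)

Fund A = 0.35 × 148000 + 0.1 × 31000 + 0.35 × 180000 + 0.2 × 29000 = 51800 + 3100 + 63000 + 5800 = 123700
Fund B = 0.06 × 139000 + 0.72 × 65000 + 0.02 × 147000 + 0.02 × 47000 + 0.18 × 2000 = 8340 + 46800 + 2940 + 940 + 360 = 59380
Fund C = 0.25 × 64000 + 0.25 × 138000 + 0.5 × 49000 = 16000 + 34500 + 24500 = 75000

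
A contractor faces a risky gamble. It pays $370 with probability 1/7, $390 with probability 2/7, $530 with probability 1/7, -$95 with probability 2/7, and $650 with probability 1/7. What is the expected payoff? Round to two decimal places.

EV = 1/7 × 370 + 2/7 × 390 + 1/7 × 530 + 2/7 × (-95) + 1/7 × 650 = 52.8571 + 111.4286 + 75.7143 − 27.1429 + 92.8571 = 305.7143

$305.71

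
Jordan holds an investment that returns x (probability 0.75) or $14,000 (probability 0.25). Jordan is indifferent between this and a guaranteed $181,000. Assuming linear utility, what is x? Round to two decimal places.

0.75·x + 0.25·14000 = 181000
0.75·x = 181000 − 3500 = 177500
x = 177500 / 0.75 = 236666.6667

x = $236,666.67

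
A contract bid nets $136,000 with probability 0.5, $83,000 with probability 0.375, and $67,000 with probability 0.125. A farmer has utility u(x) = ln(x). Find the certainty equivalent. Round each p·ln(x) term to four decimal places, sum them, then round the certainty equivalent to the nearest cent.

E[u] = 0.5·ln(136000) + 0.375·ln(83000) + 0.125·ln(67000) = 5.9102 + 4.2475 + 1.3891 = 11.5468
CE = e^11.5468 ≈ 103445.48

$103,445.48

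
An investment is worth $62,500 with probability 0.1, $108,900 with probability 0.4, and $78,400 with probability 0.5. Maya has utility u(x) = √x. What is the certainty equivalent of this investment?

E[u] = 0.1·√62500 + 0.4·√108900 + 0.5·√78400 = 0.1·250 + 0.4·330 + 0.5·280 = 297
CE = (297)² = 88209

$88,209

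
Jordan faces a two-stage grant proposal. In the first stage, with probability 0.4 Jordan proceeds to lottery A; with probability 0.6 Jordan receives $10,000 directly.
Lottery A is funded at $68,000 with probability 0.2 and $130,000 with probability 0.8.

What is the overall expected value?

$53,040

EV(A) = 0.2 × 68000 + 0.8 × 130000 = 13600 + 104000 = 117600
Branch B: 10000 (certain)
Overall = 0.4 × 117600 + 0.6 × 10000 = 47040 + 6000 = 53040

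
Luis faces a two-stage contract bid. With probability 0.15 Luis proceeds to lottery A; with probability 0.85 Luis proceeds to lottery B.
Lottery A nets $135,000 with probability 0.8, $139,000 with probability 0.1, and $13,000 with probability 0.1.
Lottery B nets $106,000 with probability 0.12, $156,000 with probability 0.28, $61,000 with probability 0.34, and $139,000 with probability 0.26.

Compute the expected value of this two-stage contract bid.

EV(A) = 0.8 × 135000 + 0.1 × 139000 + 0.1 × 13000 = 108000 + 13900 + 1300 = 123200
EV(B) = 0.12 × 106000 + 0.28 × 156000 + 0.34 × 61000 + 0.26 × 139000 = 12720 + 43680 + 20740 + 36140 = 113280
Overall = 0.15 × 123200 + 0.85 × 113280 = 18480 + 96288 = 114768

$114,768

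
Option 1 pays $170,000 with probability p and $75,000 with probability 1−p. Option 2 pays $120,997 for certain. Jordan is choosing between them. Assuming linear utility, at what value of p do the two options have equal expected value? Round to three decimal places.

p = 0.484

p·170000 + (1−p)·75000 = 120997
95000p + 75000 = 120997
p = (120997 − 75000) / 95000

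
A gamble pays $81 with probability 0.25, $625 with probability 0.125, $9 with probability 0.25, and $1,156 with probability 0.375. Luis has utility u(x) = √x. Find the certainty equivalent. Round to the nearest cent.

$356.27

E[u] = 0.25·√81 + 0.125·√625 + 0.25·√9 + 0.375·√1156 = 0.25·9 + 0.125·25 + 0.25·3 + 0.375·34 = 18.875
CE = (18.875)² = 356.265625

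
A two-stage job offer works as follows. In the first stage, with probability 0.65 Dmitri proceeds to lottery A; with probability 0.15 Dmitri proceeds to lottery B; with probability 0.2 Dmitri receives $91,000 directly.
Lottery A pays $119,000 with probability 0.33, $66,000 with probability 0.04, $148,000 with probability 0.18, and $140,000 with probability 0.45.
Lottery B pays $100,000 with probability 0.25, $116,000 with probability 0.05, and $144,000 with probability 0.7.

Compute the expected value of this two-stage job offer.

EV(A) = 0.33 × 119000 + 0.04 × 66000 + 0.18 × 148000 + 0.45 × 140000 = 39270 + 2640 + 26640 + 63000 = 131550
EV(B) = 0.25 × 100000 + 0.05 × 116000 + 0.7 × 144000 = 25000 + 5800 + 100800 = 131600
Branch C: 91000 (certain)
Overall = 0.65 × 131550 + 0.15 × 131600 + 0.2 × 91000 = 85507.5 + 19740 + 18200 = 123447.5

$123,447.50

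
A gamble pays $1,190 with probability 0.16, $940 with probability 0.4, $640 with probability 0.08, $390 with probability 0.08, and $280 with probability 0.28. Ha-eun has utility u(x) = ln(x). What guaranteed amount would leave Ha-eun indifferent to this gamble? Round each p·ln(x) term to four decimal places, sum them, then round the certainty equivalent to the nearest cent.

E[u] = 0.16·ln(1190) + 0.4·ln(940) + 0.08·ln(640) + 0.08·ln(390) + 0.28·ln(280) = 1.1331 + 2.7384 + 0.5169 + 0.4773 + 1.5777 = 6.4434
CE = e^6.4434 ≈ 628.54

$628.54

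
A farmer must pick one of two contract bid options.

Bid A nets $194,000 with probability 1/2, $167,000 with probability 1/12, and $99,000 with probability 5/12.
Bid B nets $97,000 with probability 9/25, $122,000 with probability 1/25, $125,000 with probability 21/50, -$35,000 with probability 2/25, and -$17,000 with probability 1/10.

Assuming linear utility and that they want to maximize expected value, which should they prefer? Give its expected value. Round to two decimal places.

Bid A ($152,166.67)

Bid A = 1/2 × 194000 + 1/12 × 167000 + 5/12 × 99000 = 97000 + 13916.6667 + 41250 = 152166.6667
Bid B = 9/25 × 97000 + 1/25 × 122000 + 21/50 × 125000 + 2/25 × (-35000) + 1/10 × (-17000) = 34920 + 4880 + 52500 − 2800 − 1700 = 87800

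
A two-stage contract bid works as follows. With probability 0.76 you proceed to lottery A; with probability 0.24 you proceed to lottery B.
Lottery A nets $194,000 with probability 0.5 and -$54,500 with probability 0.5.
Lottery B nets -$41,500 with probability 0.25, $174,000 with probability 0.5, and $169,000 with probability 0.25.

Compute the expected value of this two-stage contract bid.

$81,540

EV(A) = 0.5 × 194000 + 0.5 × (-54500) = 97000 − 27250 = 69750
EV(B) = 0.25 × (-41500) + 0.5 × 174000 + 0.25 × 169000 = -10375 + 87000 + 42250 = 118875
Overall = 0.76 × 69750 + 0.24 × 118875 = 53010 + 28530 = 81540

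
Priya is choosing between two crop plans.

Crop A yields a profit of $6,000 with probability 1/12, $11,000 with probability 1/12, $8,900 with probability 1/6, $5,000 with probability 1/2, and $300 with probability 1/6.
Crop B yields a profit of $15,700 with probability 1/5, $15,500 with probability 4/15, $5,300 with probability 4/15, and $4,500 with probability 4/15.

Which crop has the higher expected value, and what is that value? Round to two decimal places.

Crop B ($9,886.67)

Crop A = 1/12 × 6000 + 1/12 × 11000 + 1/6 × 8900 + 1/2 × 5000 + 1/6 × 300 = 500 + 916.6667 + 1483.3333 + 2500 + 50 = 5450
Crop B = 1/5 × 15700 + 4/15 × 15500 + 4/15 × 5300 + 4/15 × 4500 = 3140 + 4133.3333 + 1413.3333 + 1200 = 9886.6667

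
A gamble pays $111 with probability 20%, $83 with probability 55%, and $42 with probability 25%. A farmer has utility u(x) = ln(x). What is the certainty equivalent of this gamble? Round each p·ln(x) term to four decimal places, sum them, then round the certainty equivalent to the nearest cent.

$74.20

E[u] = 0.2·ln(111) + 0.55·ln(83) + 0.25·ln(42) = 0.9419 + 2.4304 + 0.9344 = 4.3067
CE = e^4.3067 ≈ 74.20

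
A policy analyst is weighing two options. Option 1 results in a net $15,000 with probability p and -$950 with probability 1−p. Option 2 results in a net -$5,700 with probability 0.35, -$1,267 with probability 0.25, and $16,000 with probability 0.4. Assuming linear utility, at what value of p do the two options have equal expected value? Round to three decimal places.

EV(Option 2) = 0.35 × (-5700) + 0.25 × (-1267) + 0.4 × 16000 = -1995 − 316.75 + 6400 = 4088.25
p·15000 + (1−p)·(-950) = 4088.25
15950p − 950 = 4088.25
p = (4088.25 + 950) / 15950

p = 0.316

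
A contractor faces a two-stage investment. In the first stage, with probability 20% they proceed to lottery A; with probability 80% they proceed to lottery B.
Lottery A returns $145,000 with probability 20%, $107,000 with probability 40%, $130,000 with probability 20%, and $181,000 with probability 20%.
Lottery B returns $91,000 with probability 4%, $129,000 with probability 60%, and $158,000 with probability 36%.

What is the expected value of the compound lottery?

EV(A) = 0.2 × 145000 + 0.4 × 107000 + 0.2 × 130000 + 0.2 × 181000 = 29000 + 42800 + 26000 + 36200 = 134000
EV(B) = 0.04 × 91000 + 0.6 × 129000 + 0.36 × 158000 = 3640 + 77400 + 56880 = 137920
Overall = 0.2 × 134000 + 0.8 × 137920 = 26800 + 110336 = 137136

$137,136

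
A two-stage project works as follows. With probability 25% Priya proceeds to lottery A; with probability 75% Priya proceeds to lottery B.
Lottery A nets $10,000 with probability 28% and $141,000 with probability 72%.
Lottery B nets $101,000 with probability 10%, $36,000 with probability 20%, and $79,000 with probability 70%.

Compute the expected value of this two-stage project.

EV(A) = 0.28 × 10000 + 0.72 × 141000 = 2800 + 101520 = 104320
EV(B) = 0.1 × 101000 + 0.2 × 36000 + 0.7 × 79000 = 10100 + 7200 + 55300 = 72600
Overall = 0.25 × 104320 + 0.75 × 72600 = 26080 + 54450 = 80530

$80,530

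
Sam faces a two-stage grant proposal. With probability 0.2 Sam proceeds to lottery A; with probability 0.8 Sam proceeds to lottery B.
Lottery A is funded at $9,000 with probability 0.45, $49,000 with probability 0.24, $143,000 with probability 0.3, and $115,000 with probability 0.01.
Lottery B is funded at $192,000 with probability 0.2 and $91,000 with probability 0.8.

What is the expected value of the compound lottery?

$100,932

EV(A) = 0.45 × 9000 + 0.24 × 49000 + 0.3 × 143000 + 0.01 × 115000 = 4050 + 11760 + 42900 + 1150 = 59860
EV(B) = 0.2 × 192000 + 0.8 × 91000 = 38400 + 72800 = 111200
Overall = 0.2 × 59860 + 0.8 × 111200 = 11972 + 88960 = 100932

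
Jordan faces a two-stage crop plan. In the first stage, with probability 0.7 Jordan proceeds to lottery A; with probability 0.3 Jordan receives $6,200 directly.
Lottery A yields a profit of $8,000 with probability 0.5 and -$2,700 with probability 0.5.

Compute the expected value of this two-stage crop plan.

EV(A) = 0.5 × 8000 + 0.5 × (-2700) = 4000 − 1350 = 2650
Branch B: 6200 (certain)
Overall = 0.7 × 2650 + 0.3 × 6200 = 1855 + 1860 = 3715

$3,715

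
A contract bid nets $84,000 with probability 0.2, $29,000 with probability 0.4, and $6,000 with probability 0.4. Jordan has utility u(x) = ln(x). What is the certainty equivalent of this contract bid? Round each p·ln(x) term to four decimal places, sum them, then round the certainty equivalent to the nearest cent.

$19,101.08

E[u] = 0.2·ln(84000) + 0.4·ln(29000) + 0.4·ln(6000) = 2.2677 + 4.1100 + 3.4798 = 9.8575
CE = e^9.8575 ≈ 19101.08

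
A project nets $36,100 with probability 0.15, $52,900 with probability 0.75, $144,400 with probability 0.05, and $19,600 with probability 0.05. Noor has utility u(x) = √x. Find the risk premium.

E[u] = 0.15·√36100 + 0.75·√52900 + 0.05·√144400 + 0.05·√19600 = 0.15·190 + 0.75·230 + 0.05·380 + 0.05·140 = 227
CE = (227)² = 51529
Risk premium = EV − CE = 53290 − 51529 = 1761

$1,761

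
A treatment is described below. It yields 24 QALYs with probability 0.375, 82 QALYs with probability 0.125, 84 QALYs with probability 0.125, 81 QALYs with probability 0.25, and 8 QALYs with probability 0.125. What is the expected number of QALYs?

51 QALYs

EV = 0.375 × 24 + 0.125 × 82 + 0.125 × 84 + 0.25 × 81 + 0.125 × 8 = 9 + 10.25 + 10.5 + 20.25 + 1 = 51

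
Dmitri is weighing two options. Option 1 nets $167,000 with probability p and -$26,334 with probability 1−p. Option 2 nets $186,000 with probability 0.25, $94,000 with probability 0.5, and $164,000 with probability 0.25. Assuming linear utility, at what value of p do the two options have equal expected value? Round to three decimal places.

p = 0.832

EV(Option 2) = 0.25 × 186000 + 0.5 × 94000 + 0.25 × 164000 = 46500 + 47000 + 41000 = 134500
p·167000 + (1−p)·(-26334) = 134500
193334p − 26334 = 134500
p = (134500 + 26334) / 193334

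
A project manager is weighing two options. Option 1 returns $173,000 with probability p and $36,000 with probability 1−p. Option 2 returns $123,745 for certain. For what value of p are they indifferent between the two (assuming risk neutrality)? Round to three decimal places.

p·173000 + (1−p)·36000 = 123745
137000p + 36000 = 123745
p = (123745 − 36000) / 137000

p = 0.640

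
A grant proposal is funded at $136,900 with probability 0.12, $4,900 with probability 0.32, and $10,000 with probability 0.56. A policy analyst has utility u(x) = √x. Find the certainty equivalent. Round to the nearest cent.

E[u] = 0.12·√136900 + 0.32·√4900 + 0.56·√10000 = 0.12·370 + 0.32·70 + 0.56·100 = 122.8
CE = (122.8)² = 15079.84

$15,079.84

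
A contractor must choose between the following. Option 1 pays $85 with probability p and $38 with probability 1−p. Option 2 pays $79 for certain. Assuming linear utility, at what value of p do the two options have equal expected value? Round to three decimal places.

p·85 + (1−p)·38 = 79
47p + 38 = 79
p = (79 − 38) / 47

p = 0.872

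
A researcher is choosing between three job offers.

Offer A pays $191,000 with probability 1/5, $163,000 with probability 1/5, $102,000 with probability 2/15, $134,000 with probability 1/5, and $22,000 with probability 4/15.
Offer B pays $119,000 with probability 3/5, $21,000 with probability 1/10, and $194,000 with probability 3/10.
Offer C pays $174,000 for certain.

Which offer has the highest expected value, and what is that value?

Offer C ($174,000)

Offer A = 1/5 × 191000 + 1/5 × 163000 + 2/15 × 102000 + 1/5 × 134000 + 4/15 × 22000 = 38200 + 32600 + 13600 + 26800 + 5866.6667 = 117066.6667
Offer B = 3/5 × 119000 + 1/10 × 21000 + 3/10 × 194000 = 71400 + 2100 + 58200 = 131700
Offer C: 174000 (certain)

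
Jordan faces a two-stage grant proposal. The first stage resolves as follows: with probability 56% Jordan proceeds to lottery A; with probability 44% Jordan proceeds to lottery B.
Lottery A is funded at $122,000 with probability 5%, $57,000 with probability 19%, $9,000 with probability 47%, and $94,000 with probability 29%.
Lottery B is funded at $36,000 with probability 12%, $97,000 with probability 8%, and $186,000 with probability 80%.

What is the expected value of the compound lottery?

$97,902.40

EV(A) = 0.05 × 122000 + 0.19 × 57000 + 0.47 × 9000 + 0.29 × 94000 = 6100 + 10830 + 4230 + 27260 = 48420
EV(B) = 0.12 × 36000 + 0.08 × 97000 + 0.8 × 186000 = 4320 + 7760 + 148800 = 160880
Overall = 0.56 × 48420 + 0.44 × 160880 = 27115.2 + 70787.2 = 97902.4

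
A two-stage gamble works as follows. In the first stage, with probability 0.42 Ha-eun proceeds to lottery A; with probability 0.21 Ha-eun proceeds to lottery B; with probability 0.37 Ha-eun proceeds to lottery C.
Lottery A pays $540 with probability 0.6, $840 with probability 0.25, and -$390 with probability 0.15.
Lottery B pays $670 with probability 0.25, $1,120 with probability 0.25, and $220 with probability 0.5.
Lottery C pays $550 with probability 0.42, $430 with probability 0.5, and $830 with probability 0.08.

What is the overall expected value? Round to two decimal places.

EV(A) = 0.6 × 540 + 0.25 × 840 + 0.15 × (-390) = 324 + 210 − 58.5 = 475.5
EV(B) = 0.25 × 670 + 0.25 × 1120 + 0.5 × 220 = 167.5 + 280 + 110 = 557.5
EV(C) = 0.42 × 550 + 0.5 × 430 + 0.08 × 830 = 231 + 215 + 66.4 = 512.4
Overall = 0.42 × 475.5 + 0.21 × 557.5 + 0.37 × 512.4 = 199.71 + 117.075 + 189.588 = 506.373

$506.37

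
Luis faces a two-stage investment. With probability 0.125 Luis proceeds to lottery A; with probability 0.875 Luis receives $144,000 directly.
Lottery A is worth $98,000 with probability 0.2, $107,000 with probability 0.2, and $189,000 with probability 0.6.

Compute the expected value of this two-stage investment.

$145,300

EV(A) = 0.2 × 98000 + 0.2 × 107000 + 0.6 × 189000 = 19600 + 21400 + 113400 = 154400
Branch B: 144000 (certain)
Overall = 0.125 × 154400 + 0.875 × 144000 = 19300 + 126000 = 145300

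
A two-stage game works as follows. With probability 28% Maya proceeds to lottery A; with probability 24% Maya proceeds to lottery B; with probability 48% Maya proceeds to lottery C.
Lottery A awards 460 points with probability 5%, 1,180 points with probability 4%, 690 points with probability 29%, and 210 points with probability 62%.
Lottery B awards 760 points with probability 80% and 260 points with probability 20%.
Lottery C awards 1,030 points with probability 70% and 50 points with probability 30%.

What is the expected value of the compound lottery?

623.82 points

EV(A) = 0.05 × 460 + 0.04 × 1180 + 0.29 × 690 + 0.62 × 210 = 23 + 47.2 + 200.1 + 130.2 = 400.5
EV(B) = 0.8 × 760 + 0.2 × 260 = 608 + 52 = 660
EV(C) = 0.7 × 1030 + 0.3 × 50 = 721 + 15 = 736
Overall = 0.28 × 400.5 + 0.24 × 660 + 0.48 × 736 = 112.14 + 158.4 + 353.28 = 623.82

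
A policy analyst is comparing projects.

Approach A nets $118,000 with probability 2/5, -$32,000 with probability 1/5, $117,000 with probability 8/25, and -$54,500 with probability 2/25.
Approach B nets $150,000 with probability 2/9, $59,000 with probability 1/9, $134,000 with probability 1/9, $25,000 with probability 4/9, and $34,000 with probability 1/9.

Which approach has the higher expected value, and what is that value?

Approach A = 2/5 × 118000 + 1/5 × (-32000) + 8/25 × 117000 + 2/25 × (-54500) = 47200 − 6400 + 37440 − 4360 = 73880
Approach B = 2/9 × 150000 + 1/9 × 59000 + 1/9 × 134000 + 4/9 × 25000 + 1/9 × 34000 = 33333.3333 + 6555.5556 + 14888.8889 + 11111.1111 + 3777.7778 = 69666.6667

Approach A ($73,880)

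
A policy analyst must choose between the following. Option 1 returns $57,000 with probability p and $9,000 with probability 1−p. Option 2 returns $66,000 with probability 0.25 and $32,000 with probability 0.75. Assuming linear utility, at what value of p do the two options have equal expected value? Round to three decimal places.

EV(Option 2) = 0.25 × 66000 + 0.75 × 32000 = 16500 + 24000 = 40500
p·57000 + (1−p)·9000 = 40500
48000p + 9000 = 40500
p = (40500 − 9000) / 48000

p = 0.656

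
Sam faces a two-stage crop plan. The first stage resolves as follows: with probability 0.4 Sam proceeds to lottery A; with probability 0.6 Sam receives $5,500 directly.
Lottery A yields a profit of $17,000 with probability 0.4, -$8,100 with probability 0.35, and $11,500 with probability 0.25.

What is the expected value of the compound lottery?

$6,036

EV(A) = 0.4 × 17000 + 0.35 × (-8100) + 0.25 × 11500 = 6800 − 2835 + 2875 = 6840
Branch B: 5500 (certain)
Overall = 0.4 × 6840 + 0.6 × 5500 = 2736 + 3300 = 6036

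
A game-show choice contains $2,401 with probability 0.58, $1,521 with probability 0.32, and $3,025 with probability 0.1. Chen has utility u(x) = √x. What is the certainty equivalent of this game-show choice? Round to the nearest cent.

$2,152.96

E[u] = 0.58·√2401 + 0.32·√1521 + 0.1·√3025 = 0.58·49 + 0.32·39 + 0.1·55 = 46.4
CE = (46.4)² = 2152.96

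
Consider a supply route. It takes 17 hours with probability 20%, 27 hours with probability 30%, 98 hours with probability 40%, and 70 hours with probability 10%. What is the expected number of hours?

57.7 hours

EV = 0.2 × 17 + 0.3 × 27 + 0.4 × 98 + 0.1 × 70 = 3.4 + 8.1 + 39.2 + 7 = 57.7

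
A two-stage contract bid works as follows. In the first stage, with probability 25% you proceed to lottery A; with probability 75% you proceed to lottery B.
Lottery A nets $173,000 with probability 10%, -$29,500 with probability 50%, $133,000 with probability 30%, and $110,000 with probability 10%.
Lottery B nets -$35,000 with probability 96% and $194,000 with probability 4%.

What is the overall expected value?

-$6,017.50

EV(A) = 0.1 × 173000 + 0.5 × (-29500) + 0.3 × 133000 + 0.1 × 110000 = 17300 − 14750 + 39900 + 11000 = 53450
EV(B) = 0.96 × (-35000) + 0.04 × 194000 = -33600 + 7760 = -25840
Overall = 0.25 × 53450 + 0.75 × (-25840) = 13362.5 − 19380 = -6017.5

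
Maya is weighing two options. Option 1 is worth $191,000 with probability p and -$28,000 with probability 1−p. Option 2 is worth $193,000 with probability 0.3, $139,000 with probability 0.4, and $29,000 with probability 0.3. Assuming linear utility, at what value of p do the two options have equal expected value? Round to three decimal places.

EV(Option 2) = 0.3 × 193000 + 0.4 × 139000 + 0.3 × 29000 = 57900 + 55600 + 8700 = 122200
p·191000 + (1−p)·(-28000) = 122200
219000p − 28000 = 122200
p = (122200 + 28000) / 219000

p = 0.686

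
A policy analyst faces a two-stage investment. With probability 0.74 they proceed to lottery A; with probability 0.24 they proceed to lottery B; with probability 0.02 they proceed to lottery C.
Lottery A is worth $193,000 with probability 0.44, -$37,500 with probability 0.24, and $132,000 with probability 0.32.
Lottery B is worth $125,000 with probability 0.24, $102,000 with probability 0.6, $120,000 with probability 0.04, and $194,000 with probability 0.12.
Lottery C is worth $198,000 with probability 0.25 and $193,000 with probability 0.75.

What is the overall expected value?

$119,950.60

EV(A) = 0.44 × 193000 + 0.24 × (-37500) + 0.32 × 132000 = 84920 − 9000 + 42240 = 118160
EV(B) = 0.24 × 125000 + 0.6 × 102000 + 0.04 × 120000 + 0.12 × 194000 = 30000 + 61200 + 4800 + 23280 = 119280
EV(C) = 0.25 × 198000 + 0.75 × 193000 = 49500 + 144750 = 194250
Overall = 0.74 × 118160 + 0.24 × 119280 + 0.02 × 194250 = 87438.4 + 28627.2 + 3885 = 119950.6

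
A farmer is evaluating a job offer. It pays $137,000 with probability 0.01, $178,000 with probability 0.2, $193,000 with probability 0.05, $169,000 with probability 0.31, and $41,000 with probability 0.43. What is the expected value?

EV = 0.01 × 137000 + 0.2 × 178000 + 0.05 × 193000 + 0.31 × 169000 + 0.43 × 41000 = 1370 + 35600 + 9650 + 52390 + 17630 = 116640

$116,640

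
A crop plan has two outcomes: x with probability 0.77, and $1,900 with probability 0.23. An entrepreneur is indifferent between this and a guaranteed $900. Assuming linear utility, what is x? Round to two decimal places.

x = $601.30

0.77·x + 0.23·1900 = 900
0.77·x = 900 − 437 = 463
x = 463 / 0.77 = 601.2987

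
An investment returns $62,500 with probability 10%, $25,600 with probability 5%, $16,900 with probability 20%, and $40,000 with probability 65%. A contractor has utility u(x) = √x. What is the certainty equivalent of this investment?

E[u] = 0.1·√62500 + 0.05·√25600 + 0.2·√16900 + 0.65·√40000 = 0.1·250 + 0.05·160 + 0.2·130 + 0.65·200 = 189
CE = (189)² = 35721

$35,721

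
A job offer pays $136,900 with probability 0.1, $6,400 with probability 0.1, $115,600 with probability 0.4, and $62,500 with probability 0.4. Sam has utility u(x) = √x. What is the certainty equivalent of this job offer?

E[u] = 0.1·√136900 + 0.1·√6400 + 0.4·√115600 + 0.4·√62500 = 0.1·370 + 0.1·80 + 0.4·340 + 0.4·250 = 281
CE = (281)² = 78961

$78,961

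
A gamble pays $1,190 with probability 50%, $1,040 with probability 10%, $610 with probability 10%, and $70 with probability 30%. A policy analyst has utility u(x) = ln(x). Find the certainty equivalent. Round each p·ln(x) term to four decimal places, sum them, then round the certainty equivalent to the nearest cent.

$469.37

E[u] = 0.5·ln(1190) + 0.1·ln(1040) + 0.1·ln(610) + 0.3·ln(70) = 3.5409 + 0.6947 + 0.6413 + 1.2745 = 6.1514
CE = e^6.1514 ≈ 469.37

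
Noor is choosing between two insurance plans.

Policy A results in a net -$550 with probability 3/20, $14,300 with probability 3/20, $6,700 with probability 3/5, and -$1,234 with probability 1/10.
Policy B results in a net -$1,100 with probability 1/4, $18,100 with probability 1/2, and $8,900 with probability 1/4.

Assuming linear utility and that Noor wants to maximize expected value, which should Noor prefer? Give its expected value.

Policy B ($11,000)

Policy A = 3/20 × (-550) + 3/20 × 14300 + 3/5 × 6700 + 1/10 × (-1234) = -82.5 + 2145 + 4020 − 123.4 = 5959.1
Policy B = 1/4 × (-1100) + 1/2 × 18100 + 1/4 × 8900 = -275 + 9050 + 2225 = 11000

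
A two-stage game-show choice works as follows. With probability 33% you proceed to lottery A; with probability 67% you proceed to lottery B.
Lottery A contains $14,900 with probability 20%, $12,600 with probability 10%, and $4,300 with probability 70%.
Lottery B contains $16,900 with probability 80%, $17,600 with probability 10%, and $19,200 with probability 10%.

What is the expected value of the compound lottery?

$13,916.50

EV(A) = 0.2 × 14900 + 0.1 × 12600 + 0.7 × 4300 = 2980 + 1260 + 3010 = 7250
EV(B) = 0.8 × 16900 + 0.1 × 17600 + 0.1 × 19200 = 13520 + 1760 + 1920 = 17200
Overall = 0.33 × 7250 + 0.67 × 17200 = 2392.5 + 11524 = 13916.5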